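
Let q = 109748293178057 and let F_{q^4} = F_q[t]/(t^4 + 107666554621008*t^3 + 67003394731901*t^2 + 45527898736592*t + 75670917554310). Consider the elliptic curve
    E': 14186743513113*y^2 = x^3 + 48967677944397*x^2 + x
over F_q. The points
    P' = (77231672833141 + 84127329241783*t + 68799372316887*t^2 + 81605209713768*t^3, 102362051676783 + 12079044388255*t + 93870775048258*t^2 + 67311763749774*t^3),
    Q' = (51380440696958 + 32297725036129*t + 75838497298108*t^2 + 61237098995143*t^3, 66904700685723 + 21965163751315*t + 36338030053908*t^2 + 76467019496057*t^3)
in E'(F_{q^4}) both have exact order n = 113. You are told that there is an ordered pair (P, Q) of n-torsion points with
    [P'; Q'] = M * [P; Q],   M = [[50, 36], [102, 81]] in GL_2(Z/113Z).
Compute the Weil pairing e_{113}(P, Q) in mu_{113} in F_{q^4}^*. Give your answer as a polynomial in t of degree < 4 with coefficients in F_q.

54054230144383 + 82813772479350*t + 75486873671702*t^2 + 85790936526425*t^3

Alternating bilinearity on E[113] (values in mu_{113} in F_{109748293178057^4}) gives e(P',Q') = e(P,Q)^det(M).
det M = 50*81 - 36*102 = 378 = 39 (mod 113); 39^{-1} = 29 (mod 113).
Set x_W=5294451076816*u+97627480944221, y_W=5294451076816*v; then E': y_W^2=x_W^3+37528314778431*x_W.
Miller loop for e_{113} over F_{109748293178057^4}: bits of 113 = 1110001; 6 double steps + 3 add steps, l/v at each.
f_P(D_Q)/f_Q(D_P) = 94005657992247 + 34298528427247*t + 26456045895908*t^2 + 30936826401660*t^3.
Thus e_{113}(P,Q) = 54054230144383 + 82813772479350*t + 75486873671702*t^2 + 85790936526425*t^3.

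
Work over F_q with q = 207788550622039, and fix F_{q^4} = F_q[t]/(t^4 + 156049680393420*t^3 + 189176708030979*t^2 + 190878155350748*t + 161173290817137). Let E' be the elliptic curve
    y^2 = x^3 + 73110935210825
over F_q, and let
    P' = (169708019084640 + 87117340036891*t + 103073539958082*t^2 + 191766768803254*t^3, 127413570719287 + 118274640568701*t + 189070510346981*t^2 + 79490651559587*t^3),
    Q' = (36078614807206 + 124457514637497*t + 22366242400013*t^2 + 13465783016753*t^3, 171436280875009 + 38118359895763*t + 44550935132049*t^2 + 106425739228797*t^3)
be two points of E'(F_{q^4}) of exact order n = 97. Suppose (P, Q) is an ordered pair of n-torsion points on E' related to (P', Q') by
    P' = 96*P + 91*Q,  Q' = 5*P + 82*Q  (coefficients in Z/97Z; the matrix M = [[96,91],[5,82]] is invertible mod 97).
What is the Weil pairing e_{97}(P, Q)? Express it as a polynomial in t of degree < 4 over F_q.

171636487251399 + 24846109387815*t + 115975553975553*t^2 + 37715900323056*t^3

Under M = [[96,91],[5,82]] in GL_2(Z/97), e_{97}(P',Q') = e_{97}(P,Q)^(96*82-91*5 mod 97).
det M = 96*82 - 91*5 = 7417 = 45 (mod 97); 45^{-1} = 69 (mod 97).
n = 97 = (1100001)_2 (7 bits, wt 3); accumulate f_{97,P'}(Q'+S)/f_{97,P'}(S) along the 6-step ladder.
So e_{97}(P',Q') = 137636708929466 + 63452428532127*t + 191712195991437*t^2 + 98447500512066*t^3.
Thus e_{97}(P,Q) = 171636487251399 + 24846109387815*t + 115975553975553*t^2 + 37715900323056*t^3.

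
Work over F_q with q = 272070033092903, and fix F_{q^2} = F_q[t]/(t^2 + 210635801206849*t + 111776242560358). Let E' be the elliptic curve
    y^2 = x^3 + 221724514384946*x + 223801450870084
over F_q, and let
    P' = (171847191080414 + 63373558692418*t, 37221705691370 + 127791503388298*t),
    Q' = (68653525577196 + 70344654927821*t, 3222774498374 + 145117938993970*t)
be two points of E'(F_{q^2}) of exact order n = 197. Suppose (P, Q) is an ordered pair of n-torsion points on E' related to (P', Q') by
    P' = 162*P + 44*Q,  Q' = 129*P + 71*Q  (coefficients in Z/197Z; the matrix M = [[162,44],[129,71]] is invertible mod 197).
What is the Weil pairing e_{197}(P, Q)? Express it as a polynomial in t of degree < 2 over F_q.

51438912727660 + 172975793101142*t

Alternating bilinearity on E[197] (values in mu_{197} in F_{272070033092903^2}) gives e(P',Q') = e(P,Q)^det(M).
Hence e(P,Q) = e(P',Q')^{68} where 68 = 113^{-1} mod 197.
Build f_{197,P'} and f_{197,Q'} via the 8-bit ladder of 197=11000101_2; evaluate at shifted divisors; quotient in F_{272070033092903^2}.
Miller gives e_{197}(P',Q') = 232794487695848 + 260153530984129*t in F_{272070033092903^2}.
(232794487695848 + 260153530984129*t)^{68} mod (272070033092903,f) = 51438912727660 + 172975793101142*t.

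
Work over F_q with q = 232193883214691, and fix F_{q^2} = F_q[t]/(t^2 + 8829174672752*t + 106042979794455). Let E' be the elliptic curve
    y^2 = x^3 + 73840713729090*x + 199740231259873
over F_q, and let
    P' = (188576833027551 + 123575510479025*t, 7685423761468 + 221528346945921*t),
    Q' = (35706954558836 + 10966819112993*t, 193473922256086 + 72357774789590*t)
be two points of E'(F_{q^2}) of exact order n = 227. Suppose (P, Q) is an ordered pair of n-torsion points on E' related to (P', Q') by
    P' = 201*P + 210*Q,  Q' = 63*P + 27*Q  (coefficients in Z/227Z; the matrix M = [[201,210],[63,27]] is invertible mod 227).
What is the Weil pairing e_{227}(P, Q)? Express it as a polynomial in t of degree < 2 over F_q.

The 227-Weil pairing on E[227] over F_{232193883214691} is alternating-bilinear: e_{227}(P',Q') = e_{227}(P,Q)^det(M).
201*27 - 210*63 = -7803; reduced mod 227: det = 142, inverse 8.
Build f_{227,P'} and f_{227,Q'} via the 8-bit ladder of 227=11100011_2; evaluate at shifted divisors; quotient in F_{232193883214691^2}.
f_P(D_Q)/f_Q(D_P) = 44374634861902 + 46576389032411*t.
e_{227}(P,Q) = (44374634861902 + 46576389032411*t)^{8} = 89068021023103 + 79689709559246*t.

89068021023103 + 79689709559246*t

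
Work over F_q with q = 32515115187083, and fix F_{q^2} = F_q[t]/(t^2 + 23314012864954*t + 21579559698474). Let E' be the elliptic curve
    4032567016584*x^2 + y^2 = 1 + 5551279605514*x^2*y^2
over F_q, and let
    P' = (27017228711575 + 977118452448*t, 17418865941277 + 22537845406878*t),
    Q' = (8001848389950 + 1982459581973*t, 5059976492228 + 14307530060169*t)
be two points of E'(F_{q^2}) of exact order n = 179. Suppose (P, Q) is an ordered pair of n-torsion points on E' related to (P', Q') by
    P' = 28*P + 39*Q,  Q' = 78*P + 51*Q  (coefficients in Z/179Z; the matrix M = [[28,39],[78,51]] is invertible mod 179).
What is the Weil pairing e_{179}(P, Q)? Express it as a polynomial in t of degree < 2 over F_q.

8413017841590 + 22517076218402*t

Under M = [[28,39],[78,51]] in GL_2(Z/179), e_{179}(P',Q') = e_{179}(P,Q)^(28*51-39*78 mod 179).
det(M) mod 179 = 176; its inverse in (Z/179)^* is 119 (check: 176*119 mod 179 = 1).
Edwards a_E,d_E -> Montgomery A=23995561523842,B=11877765932155 -> Weierstrass 12942089321508,12533113993941 via alpha=23274051228405,beta=15877879446309.
8-bit Miller (10110011) on E'/F_{32515115187083} with a'=12942089321508, b'=12533113993941: accumulate tangent/chord ratios at Q'+S and P'+S'.
The quotient is 29004637928038 + 26303018281532*t.
Raise to 119: e(P,Q) = 8413017841590 + 22517076218402*t in mu_{179}.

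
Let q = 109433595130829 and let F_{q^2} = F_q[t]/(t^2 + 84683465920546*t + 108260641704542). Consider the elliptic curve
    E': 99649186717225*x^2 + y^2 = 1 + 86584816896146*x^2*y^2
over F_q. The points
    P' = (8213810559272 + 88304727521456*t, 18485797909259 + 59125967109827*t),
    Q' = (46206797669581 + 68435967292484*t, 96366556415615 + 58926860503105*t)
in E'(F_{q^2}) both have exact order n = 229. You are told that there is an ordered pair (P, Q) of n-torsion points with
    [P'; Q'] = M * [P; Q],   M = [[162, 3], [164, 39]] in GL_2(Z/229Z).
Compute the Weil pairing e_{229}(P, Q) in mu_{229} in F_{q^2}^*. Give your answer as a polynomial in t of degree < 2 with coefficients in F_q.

e_{229} is bilinear + alternating on E[229], so e_{229}(162*P + 3*Q, 164*P + 39*Q) = e_{229}(P,Q)^(162*39-3*164).
Hence e(P,Q) = e(P',Q')^{195} where 195 = 101^{-1} mod 229.
Map (x,y)_Ed via u=(1+y)/(1-y), v=(1+y)/((1-y)x) to Montgomery A=19333529592346,B=86514970368644; then to (a',b')=(34369668946823,46176505561683).
Build f_{229,P'} and f_{229,Q'} via the 8-bit ladder of 229=11100101_2; evaluate at shifted divisors; quotient in F_{109433595130829^2}.
Result: e(P',Q') = 88513318700097 + 59133382596364*t.
Thus e_{229}(P,Q) = 19455161753763 + 33024032084124*t.

19455161753763 + 33024032084124*t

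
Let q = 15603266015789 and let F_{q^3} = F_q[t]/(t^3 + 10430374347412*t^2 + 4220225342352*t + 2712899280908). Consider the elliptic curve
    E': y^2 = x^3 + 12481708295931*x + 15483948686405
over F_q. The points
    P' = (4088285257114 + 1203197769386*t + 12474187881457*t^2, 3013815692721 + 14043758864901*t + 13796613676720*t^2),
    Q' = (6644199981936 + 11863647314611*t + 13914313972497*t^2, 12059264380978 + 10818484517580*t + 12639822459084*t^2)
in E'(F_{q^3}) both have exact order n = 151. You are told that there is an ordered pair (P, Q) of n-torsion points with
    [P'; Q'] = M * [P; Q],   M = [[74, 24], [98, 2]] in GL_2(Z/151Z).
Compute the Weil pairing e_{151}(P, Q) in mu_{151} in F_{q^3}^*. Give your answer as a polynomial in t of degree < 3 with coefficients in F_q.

e_{151}(aP+bQ,cP+dQ) = e_{151}(P,Q)^(ad-bc); with (a,b,c,d)=(74,24,98,2) this gives the det-151 law.
Hence e(P,Q) = e(P',Q')^{52} where 52 = 61^{-1} mod 151.
n = 151 = (10010111)_2 (8 bits, wt 5); accumulate f_{151,P'}(Q'+S)/f_{151,P'}(S) along the 7-step ladder.
Miller gives e_{151}(P',Q') = 10355282375054 + 12179931645956*t + 8191204700579*t^2 in F_{15603266015789^3}.
Hence e(P,Q) = 2363755975976 + 10009073703316*t + 13401820420249*t^2 in F_{15603266015789^3}^*.

2363755975976 + 10009073703316*t + 13401820420249*t^2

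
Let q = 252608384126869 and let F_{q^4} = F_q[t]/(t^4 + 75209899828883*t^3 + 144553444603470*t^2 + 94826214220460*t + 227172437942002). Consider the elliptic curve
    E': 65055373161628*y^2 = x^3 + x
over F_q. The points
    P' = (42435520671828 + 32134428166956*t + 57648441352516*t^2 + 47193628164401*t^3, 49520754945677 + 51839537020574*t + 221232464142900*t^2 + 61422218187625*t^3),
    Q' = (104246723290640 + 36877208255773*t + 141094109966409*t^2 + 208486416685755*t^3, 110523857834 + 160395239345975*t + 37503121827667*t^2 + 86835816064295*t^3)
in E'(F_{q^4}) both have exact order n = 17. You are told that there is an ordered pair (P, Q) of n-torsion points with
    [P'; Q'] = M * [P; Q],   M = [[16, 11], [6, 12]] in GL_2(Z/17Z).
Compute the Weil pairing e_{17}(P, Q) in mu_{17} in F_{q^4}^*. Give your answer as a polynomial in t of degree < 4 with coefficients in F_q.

Alternating bilinearity on E[17] (values in mu_{17} in F_{252608384126869^4}) gives e(P',Q') = e(P,Q)^det(M).
det(M) mod 17 = 7; its inverse in (Z/17)^* is 5 (check: 7*5 mod 17 = 1).
Set x_W=111397403562784*u, y_W=111397403562784*v; then E': y_W^2=x_W^3+42181226609175*x_W.
Build f_{17,P'} and f_{17,Q'} via the 5-bit ladder of 17=10001_2; evaluate at shifted divisors; quotient in F_{252608384126869^4}.
Result: e(P',Q') = 173789818061363 + 160029101637544*t + 165730703855428*t^2 + 1410152446911*t^3.
Thus e_{17}(P,Q) = 4849248455692 + 216566491950219*t + 201932124140380*t^2 + 59251883922475*t^3.

4849248455692 + 216566491950219*t + 201932124140380*t^2 + 59251883922475*t^3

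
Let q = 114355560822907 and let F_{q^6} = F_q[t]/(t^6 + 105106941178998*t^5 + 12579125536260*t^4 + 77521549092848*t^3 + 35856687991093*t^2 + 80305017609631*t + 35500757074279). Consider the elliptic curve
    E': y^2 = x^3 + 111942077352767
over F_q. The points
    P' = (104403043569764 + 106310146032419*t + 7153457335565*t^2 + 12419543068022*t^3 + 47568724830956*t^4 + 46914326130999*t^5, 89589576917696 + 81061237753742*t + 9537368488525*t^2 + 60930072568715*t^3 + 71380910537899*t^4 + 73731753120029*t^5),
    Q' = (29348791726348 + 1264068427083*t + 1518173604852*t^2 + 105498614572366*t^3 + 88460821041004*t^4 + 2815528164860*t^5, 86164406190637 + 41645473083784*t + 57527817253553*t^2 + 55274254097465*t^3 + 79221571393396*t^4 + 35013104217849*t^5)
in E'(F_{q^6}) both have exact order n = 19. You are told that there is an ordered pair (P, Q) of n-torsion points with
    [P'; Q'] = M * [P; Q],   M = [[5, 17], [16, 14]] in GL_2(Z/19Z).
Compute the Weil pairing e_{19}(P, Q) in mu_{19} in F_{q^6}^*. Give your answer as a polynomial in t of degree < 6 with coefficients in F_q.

65413969863294 + 15457625623318*t + 50599200846702*t^2 + 33285695670056*t^3 + 25747166762751*t^4 + 60839900881433*t^5

The 19-Weil pairing on E[19] over F_{114355560822907} is alternating-bilinear: e_{19}(P',Q') = e_{19}(P,Q)^det(M).
det M = 5*14 - 17*16 = -202 = 7 (mod 19); 7^{-1} = 11 (mod 19).
Double-and-add over 10011: 5-1 doublings, 3-1 additions; each step l_{T,T}/v_{2T} or l_{T,P'}/v at Q'+S for random S.
Result: e(P',Q') = 73906674759315 + 61202741816216*t + 46101931548927*t^2 + 54025639728389*t^3 + 23931663568745*t^4 + 99635261839988*t^5.
Finally e_{19}(P,Q) = 65413969863294 + 15457625623318*t + 50599200846702*t^2 + 33285695670056*t^3 + 25747166762751*t^4 + 60839900881433*t^5.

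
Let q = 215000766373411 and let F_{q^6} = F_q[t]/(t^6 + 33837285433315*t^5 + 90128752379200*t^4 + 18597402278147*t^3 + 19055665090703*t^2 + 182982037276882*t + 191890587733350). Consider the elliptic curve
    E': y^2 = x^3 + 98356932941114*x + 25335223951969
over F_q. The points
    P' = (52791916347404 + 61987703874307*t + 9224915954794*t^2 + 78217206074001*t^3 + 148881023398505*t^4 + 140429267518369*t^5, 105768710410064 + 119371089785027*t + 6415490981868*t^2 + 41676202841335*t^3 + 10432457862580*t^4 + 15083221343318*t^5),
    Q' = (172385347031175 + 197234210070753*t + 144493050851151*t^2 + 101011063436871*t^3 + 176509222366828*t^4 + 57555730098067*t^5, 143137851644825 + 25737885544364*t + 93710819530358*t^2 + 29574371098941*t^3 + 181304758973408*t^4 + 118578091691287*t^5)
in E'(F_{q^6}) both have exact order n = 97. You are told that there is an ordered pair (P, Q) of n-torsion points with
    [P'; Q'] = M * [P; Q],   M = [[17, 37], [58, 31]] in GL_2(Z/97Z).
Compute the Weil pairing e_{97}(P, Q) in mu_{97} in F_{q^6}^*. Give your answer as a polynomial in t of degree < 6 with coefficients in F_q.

Since e_{97}(P,P)=e_{97}(Q,Q)=1 and e_{97}(Q,P)=e_{97}(P,Q)^{-1}, expanding e_{97}(17*P + 37*Q,58*P + 31*Q) leaves e(P,Q)^det(M).
det(M) mod 97 = 30; its inverse in (Z/97)^* is 55 (check: 30*55 mod 97 = 1).
7-bit Miller (1100001) on E'/F_{215000766373411} with a'=98356932941114, b'=25335223951969: accumulate tangent/chord ratios at Q'+S and P'+S'.
e_{97}(P',Q') = 80004036074659 + 94982041291638*t + 105374564179456*t^2 + 60400863830303*t^3 + 179575051727902*t^4 + 66497813937678*t^5.
(80004036074659 + 94982041291638*t + 105374564179456*t^2 + 60400863830303*t^3 + 179575051727902*t^4 + 66497813937678*t^5)^{55} mod (215000766373411,f) = 41995911060146 + 43514314409764*t + 137614277148455*t^2 + 24509339889055*t^3 + 152365312704493*t^4 + 72878509761952*t^5.

41995911060146 + 43514314409764*t + 137614277148455*t^2 + 24509339889055*t^3 + 152365312704493*t^4 + 72878509761952*t^5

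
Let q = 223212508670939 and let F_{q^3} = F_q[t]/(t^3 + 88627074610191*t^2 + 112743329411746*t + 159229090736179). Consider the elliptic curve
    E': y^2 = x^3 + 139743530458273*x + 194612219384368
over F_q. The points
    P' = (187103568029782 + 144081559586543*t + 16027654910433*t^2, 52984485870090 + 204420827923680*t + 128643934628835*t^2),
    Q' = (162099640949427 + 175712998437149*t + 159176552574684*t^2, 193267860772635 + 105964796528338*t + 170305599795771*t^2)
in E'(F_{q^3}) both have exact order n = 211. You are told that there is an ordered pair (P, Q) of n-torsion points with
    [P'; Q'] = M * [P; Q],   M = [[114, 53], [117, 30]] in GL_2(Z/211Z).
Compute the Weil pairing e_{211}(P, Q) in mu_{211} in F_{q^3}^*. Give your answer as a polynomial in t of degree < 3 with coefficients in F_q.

Alternating bilinearity on E[211] (values in mu_{211} in F_{223212508670939^3}) gives e(P',Q') = e(P,Q)^det(M).
Inverting 173 mod 211: 161. Thus e_{211}(P,Q) = e(P',Q')^{161}.
Miller loop for e_{211} over F_{223212508670939^3}: bits of 211 = 11010011; 7 double steps + 4 add steps, l/v at each.
So e_{211}(P',Q') = 55150161212922 + 111429112112415*t + 129733499708235*t^2.
Finally e_{211}(P,Q) = 141344451124108 + 218067219459390*t + 222059853535478*t^2.

141344451124108 + 218067219459390*t + 222059853535478*t^2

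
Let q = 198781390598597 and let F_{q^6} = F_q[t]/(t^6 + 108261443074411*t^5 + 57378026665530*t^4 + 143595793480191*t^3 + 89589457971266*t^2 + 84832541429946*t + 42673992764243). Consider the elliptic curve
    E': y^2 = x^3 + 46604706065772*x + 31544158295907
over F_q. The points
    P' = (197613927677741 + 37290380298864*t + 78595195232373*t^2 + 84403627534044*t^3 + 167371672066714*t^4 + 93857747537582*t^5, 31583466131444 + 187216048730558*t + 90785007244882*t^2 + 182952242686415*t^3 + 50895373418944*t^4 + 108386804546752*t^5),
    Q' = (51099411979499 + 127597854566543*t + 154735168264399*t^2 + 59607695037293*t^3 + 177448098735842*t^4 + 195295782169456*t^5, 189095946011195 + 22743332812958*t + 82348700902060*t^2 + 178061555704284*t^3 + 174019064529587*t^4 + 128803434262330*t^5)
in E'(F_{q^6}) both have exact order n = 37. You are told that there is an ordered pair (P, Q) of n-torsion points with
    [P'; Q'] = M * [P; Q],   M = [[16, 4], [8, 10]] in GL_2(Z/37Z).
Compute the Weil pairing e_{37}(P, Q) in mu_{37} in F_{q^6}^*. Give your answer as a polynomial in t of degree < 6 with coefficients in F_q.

e_{37} is bilinear + alternating on E[37], so e_{37}(16*P + 4*Q, 8*P + 10*Q) = e_{37}(P,Q)^(16*10-4*8).
So e_{37}(P,Q) = e_{37}(P',Q')^{24}, since 17*24 = 1 mod 37.
6-bit Miller (100101) on E'/F_{198781390598597} with a'=46604706065772, b'=31544158295907: accumulate tangent/chord ratios at Q'+S and P'+S'.
f_P(D_Q)/f_Q(D_P) = 55134271305033 + 151391783556034*t + 90584069316667*t^2 + 95272798094978*t^3 + 8425392343361*t^4 + 71071889279910*t^5.
Hence e(P,Q) = 126617985638810 + 187359734843788*t + 246948783448*t^2 + 48962383265331*t^3 + 111530800228937*t^4 + 129761876198499*t^5 in F_{198781390598597^6}^*.

126617985638810 + 187359734843788*t + 246948783448*t^2 + 48962383265331*t^3 + 111530800228937*t^4 + 129761876198499*t^5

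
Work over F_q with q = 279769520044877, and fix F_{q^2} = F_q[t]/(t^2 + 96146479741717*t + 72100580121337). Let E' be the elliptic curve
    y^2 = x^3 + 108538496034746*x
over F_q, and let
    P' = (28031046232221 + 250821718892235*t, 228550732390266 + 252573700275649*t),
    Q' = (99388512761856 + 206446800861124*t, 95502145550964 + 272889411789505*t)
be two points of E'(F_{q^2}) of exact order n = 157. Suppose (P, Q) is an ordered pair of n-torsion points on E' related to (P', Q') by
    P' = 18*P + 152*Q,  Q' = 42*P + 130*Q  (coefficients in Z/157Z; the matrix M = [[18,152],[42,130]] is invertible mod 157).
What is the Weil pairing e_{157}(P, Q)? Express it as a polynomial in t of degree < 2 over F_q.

100997524438245 + 91265519381762*t

e_{157} is bilinear + alternating on E[157], so e_{157}(18*P + 152*Q, 42*P + 130*Q) = e_{157}(P,Q)^(18*130-152*42).
det(M) mod 157 = 38; its inverse in (Z/157)^* is 62 (check: 38*62 mod 157 = 1).
Run Miller on y^2=x^3+108538496034746*x over F_{279769520044877}: ladder 10011101 (8 bits); e = f_P(D_Q)/f_Q(D_P).
So e_{157}(P',Q') = 82007923107530 + 217481081565151*t.
Hence e(P,Q) = 100997524438245 + 91265519381762*t in F_{279769520044877^2}^*.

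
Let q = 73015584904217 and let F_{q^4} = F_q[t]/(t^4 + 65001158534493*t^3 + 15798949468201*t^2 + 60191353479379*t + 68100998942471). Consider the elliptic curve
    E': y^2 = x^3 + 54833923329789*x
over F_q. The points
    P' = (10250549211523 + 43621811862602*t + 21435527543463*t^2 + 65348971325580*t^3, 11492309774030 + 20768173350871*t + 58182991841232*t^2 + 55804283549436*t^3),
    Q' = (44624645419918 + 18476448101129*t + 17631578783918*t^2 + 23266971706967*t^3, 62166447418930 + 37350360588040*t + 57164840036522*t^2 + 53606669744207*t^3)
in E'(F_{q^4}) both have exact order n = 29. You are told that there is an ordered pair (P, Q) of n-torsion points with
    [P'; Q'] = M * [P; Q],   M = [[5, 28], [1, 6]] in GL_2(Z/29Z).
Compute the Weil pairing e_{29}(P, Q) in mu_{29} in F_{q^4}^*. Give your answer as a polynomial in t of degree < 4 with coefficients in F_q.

65131742889309 + 54711848924532*t + 34680238616445*t^2 + 5948193999817*t^3

Under M = [[5,28],[1,6]] in GL_2(Z/29), e_{29}(P',Q') = e_{29}(P,Q)^(5*6-28*1 mod 29).
5*6 - 28*1 = 2; reduced mod 29: det = 2, inverse 15.
5-bit Miller (11101) on E'/F_{73015584904217} with a'=54833923329789, b'=0: accumulate tangent/chord ratios at Q'+S and P'+S'.
So e_{29}(P',Q') = 10494754358690 + 60277097100449*t + 41212443270638*t^2 + 17221007201748*t^3.
Thus e_{29}(P,Q) = 65131742889309 + 54711848924532*t + 34680238616445*t^2 + 5948193999817*t^3.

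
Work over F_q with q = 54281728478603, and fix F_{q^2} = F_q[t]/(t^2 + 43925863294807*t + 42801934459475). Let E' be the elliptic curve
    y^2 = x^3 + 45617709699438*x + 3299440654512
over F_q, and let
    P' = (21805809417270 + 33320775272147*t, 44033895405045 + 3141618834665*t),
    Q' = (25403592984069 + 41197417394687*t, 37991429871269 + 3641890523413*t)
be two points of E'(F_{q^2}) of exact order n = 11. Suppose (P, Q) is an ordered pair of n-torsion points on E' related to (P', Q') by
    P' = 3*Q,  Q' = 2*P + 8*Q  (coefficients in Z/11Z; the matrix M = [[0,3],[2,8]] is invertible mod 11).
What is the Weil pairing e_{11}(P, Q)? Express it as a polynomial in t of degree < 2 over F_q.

33775252041087 + 17918044813906*t

Under M = [[0,3],[2,8]] in GL_2(Z/11), e_{11}(P',Q') = e_{11}(P,Q)^(0*8-3*2 mod 11).
So e_{11}(P,Q) = e_{11}(P',Q')^{9}, since 5*9 = 1 mod 11.
Build f_{11,P'} and f_{11,Q'} via the 4-bit ladder of 11=1011_2; evaluate at shifted divisors; quotient in F_{54281728478603^2}.
The quotient is 6286398275967 + 21946874181575*t.
Finally e_{11}(P,Q) = 33775252041087 + 17918044813906*t.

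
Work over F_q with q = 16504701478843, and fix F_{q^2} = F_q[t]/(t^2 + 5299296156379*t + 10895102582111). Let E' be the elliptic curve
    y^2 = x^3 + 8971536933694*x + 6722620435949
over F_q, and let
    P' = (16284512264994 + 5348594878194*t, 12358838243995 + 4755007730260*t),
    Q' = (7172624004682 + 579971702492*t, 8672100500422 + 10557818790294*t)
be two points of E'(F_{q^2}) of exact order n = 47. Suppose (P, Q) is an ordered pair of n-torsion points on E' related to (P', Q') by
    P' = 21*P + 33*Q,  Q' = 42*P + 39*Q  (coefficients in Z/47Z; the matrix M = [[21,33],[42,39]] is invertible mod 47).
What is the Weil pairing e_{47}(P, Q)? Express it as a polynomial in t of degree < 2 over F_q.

Since e_{47}(P,P)=e_{47}(Q,Q)=1 and e_{47}(Q,P)=e_{47}(P,Q)^{-1}, expanding e_{47}(21*P + 33*Q,42*P + 39*Q) leaves e(P,Q)^det(M).
Inverting 44 mod 47: 31. Thus e_{47}(P,Q) = e(P',Q')^{31}.
Double-and-add over 101111: 6-1 doublings, 5-1 additions; each step l_{T,T}/v_{2T} or l_{T,P'}/v at Q'+S for random S.
The quotient is 5892185929176 + 9113262324034*t.
Raise to 31: e(P,Q) = 15995353025711 + 13363012600049*t in mu_{47}.

15995353025711 + 13363012600049*t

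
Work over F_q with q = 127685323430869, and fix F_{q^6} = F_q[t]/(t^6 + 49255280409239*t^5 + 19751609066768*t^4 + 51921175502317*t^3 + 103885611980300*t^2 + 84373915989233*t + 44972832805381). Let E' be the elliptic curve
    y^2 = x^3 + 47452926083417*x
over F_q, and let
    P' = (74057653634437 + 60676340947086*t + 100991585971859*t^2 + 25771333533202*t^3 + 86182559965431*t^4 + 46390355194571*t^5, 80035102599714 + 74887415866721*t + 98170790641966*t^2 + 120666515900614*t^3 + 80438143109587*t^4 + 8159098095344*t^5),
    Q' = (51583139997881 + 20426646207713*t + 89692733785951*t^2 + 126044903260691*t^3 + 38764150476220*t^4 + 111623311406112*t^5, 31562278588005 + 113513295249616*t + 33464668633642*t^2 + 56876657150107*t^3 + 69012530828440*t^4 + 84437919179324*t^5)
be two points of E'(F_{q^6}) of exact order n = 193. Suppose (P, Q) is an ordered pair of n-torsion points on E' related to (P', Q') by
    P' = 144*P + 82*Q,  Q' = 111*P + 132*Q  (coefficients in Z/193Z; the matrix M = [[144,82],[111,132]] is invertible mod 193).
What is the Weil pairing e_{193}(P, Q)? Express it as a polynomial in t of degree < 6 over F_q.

120071428650488 + 37911351249938*t + 40988786290693*t^2 + 26386127406538*t^3 + 81163137145353*t^4 + 67543442171979*t^5

Since e_{193}(P,P)=e_{193}(Q,Q)=1 and e_{193}(Q,P)=e_{193}(P,Q)^{-1}, expanding e_{193}(144*P + 82*Q,111*P + 132*Q) leaves e(P,Q)^det(M).
So e_{193}(P,Q) = e_{193}(P',Q')^{144}, since 63*144 = 1 mod 193.
Miller loop for e_{193} over F_{127685323430869^6}: bits of 193 = 11000001; 7 double steps + 2 add steps, l/v at each.
f_P(D_Q)/f_Q(D_P) = 111475163244863 + 61351347718728*t + 33608010676888*t^2 + 106188785388733*t^3 + 88939523463295*t^4 + 16010406638603*t^5.
(111475163244863 + 61351347718728*t + 33608010676888*t^2 + 106188785388733*t^3 + 88939523463295*t^4 + 16010406638603*t^5)^{144} mod (127685323430869,f) = 120071428650488 + 37911351249938*t + 40988786290693*t^2 + 26386127406538*t^3 + 81163137145353*t^4 + 67543442171979*t^5.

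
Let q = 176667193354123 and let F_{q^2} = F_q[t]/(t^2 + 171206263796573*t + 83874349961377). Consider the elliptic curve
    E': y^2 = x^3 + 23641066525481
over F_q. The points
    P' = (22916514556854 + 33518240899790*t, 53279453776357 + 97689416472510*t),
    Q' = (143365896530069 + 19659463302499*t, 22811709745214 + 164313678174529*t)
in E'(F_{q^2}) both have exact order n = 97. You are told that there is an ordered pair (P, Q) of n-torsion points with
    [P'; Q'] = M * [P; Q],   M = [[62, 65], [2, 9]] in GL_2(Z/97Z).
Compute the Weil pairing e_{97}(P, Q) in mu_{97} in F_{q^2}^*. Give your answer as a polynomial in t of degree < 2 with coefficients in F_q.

22637970870113 + 24795909994715*t

The 97-Weil pairing on E[97] over F_{176667193354123} is alternating-bilinear: e_{97}(P',Q') = e_{97}(P,Q)^det(M).
62*9 - 65*2 = 428; reduced mod 97: det = 40, inverse 17.
n = 97 = (1100001)_2 (7 bits, wt 3); accumulate f_{97,P'}(Q'+S)/f_{97,P'}(S) along the 6-step ladder.
e_{97}(P',Q') = 67421996475051 + 70277582826141*t.
Finally e_{97}(P,Q) = 22637970870113 + 24795909994715*t.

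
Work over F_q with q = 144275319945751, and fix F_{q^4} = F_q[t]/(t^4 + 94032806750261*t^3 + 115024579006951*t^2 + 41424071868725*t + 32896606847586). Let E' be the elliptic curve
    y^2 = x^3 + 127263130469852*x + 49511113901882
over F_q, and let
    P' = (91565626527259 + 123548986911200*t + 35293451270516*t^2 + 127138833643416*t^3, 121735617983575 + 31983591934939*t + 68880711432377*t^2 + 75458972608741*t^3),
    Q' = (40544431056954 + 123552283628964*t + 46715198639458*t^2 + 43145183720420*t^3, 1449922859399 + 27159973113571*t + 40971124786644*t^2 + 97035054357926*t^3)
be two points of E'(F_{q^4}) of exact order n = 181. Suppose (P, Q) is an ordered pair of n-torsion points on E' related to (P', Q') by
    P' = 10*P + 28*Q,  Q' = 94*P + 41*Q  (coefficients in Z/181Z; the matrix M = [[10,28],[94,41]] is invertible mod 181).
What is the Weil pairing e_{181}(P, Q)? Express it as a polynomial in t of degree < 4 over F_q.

e_{181}(aP+bQ,cP+dQ) = e_{181}(P,Q)^(ad-bc); with (a,b,c,d)=(10,28,94,41) this gives the det-181 law.
10*41 - 28*94 = -2222; reduced mod 181: det = 131, inverse 76.
Run Miller on y^2=x^3+127263130469852*x+49511113901882 over F_{144275319945751}: ladder 10110101 (8 bits); e = f_P(D_Q)/f_Q(D_P).
Miller gives e_{181}(P',Q') = 117492359659214 + 112924780106120*t + 112999297431147*t^2 + 128150236523816*t^3 in F_{144275319945751^4}.
(117492359659214 + 112924780106120*t + 112999297431147*t^2 + 128150236523816*t^3)^{76} mod (144275319945751,f) = 41502266129228 + 97991599238229*t + 72779298811554*t^2 + 66140515879068*t^3.

41502266129228 + 97991599238229*t + 72779298811554*t^2 + 66140515879068*t^3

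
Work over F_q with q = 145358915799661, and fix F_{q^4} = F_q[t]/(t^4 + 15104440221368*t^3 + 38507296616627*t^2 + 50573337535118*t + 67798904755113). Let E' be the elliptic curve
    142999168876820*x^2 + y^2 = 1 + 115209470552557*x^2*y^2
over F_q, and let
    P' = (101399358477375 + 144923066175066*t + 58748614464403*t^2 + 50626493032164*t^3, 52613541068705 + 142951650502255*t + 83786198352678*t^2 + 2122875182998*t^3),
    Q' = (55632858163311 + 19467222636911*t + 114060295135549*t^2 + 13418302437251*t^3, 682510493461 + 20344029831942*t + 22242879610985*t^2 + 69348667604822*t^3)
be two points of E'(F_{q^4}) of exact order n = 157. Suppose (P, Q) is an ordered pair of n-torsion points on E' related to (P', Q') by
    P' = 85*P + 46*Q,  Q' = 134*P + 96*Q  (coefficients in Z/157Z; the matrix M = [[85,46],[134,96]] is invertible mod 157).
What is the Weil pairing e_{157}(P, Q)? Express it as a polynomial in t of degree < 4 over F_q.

75440069394459 + 14427986595439*t + 28088491969120*t^2 + 111301832777607*t^3

The 157-Weil pairing on E[157] over F_{145358915799661} is alternating-bilinear: e_{157}(P',Q') = e_{157}(P,Q)^det(M).
So e_{157}(P,Q) = e_{157}(P',Q')^{150}, since 112*150 = 1 mod 157.
Edwards a_E,d_E -> Montgomery A=73896079792506,B=112155318857122 -> Weierstrass 0,150258597392 via alpha=115714231138060,beta=43287153530981.
n = 157 = (10011101)_2 (8 bits, wt 5); accumulate f_{157,P'}(Q'+S)/f_{157,P'}(S) along the 7-step ladder.
f_P(D_Q)/f_Q(D_P) = 80921739471202 + 8553938636502*t + 72888694980034*t^2 + 96372167216954*t^3.
Hence e(P,Q) = 75440069394459 + 14427986595439*t + 28088491969120*t^2 + 111301832777607*t^3 in F_{145358915799661^4}^*.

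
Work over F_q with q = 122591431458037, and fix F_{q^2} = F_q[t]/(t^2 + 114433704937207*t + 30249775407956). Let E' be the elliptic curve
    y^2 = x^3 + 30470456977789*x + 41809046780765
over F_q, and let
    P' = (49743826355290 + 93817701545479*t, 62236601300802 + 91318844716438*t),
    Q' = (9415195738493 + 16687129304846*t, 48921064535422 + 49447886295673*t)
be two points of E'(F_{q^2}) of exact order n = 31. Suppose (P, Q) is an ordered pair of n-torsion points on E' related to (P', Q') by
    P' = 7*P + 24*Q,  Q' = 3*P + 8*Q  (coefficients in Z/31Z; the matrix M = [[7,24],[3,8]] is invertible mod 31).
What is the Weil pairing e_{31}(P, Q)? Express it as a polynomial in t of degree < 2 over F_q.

The 31-Weil pairing on E[31] over F_{122591431458037} is alternating-bilinear: e_{31}(P',Q') = e_{31}(P,Q)^det(M).
7*8 - 24*3 = -16; reduced mod 31: det = 15, inverse 29.
n = 31 = (11111)_2 (5 bits, wt 5); accumulate f_{31,P'}(Q'+S)/f_{31,P'}(S) along the 4-step ladder.
f_P(D_Q)/f_Q(D_P) = 11234865087319 + 36336959660158*t.
Finally e_{31}(P,Q) = 116576756755219 + 77588569339448*t.

116576756755219 + 77588569339448*t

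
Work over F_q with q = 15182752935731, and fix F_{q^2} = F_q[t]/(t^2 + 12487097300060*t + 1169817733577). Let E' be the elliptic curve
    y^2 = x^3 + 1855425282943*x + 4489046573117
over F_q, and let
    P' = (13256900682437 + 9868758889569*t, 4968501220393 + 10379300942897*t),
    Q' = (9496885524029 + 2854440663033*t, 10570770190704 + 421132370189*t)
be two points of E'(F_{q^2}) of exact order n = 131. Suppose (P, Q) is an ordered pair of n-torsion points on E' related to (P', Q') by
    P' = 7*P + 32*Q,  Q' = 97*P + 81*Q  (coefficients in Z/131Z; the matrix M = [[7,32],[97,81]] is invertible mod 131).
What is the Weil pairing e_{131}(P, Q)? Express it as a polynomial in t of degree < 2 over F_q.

15032338319217 + 5401211961477*t

e_{131}(aP+bQ,cP+dQ) = e_{131}(P,Q)^(ad-bc); with (a,b,c,d)=(7,32,97,81) this gives the det-131 law.
7*81 - 32*97 = -2537; reduced mod 131: det = 83, inverse 30.
8-bit Miller (10000011) on E'/F_{15182752935731} with a'=1855425282943, b'=4489046573117: accumulate tangent/chord ratios at Q'+S and P'+S'.
So e_{131}(P',Q') = 14523750647560 + 10115368645804*t.
Hence e(P,Q) = 15032338319217 + 5401211961477*t in F_{15182752935731^2}^*.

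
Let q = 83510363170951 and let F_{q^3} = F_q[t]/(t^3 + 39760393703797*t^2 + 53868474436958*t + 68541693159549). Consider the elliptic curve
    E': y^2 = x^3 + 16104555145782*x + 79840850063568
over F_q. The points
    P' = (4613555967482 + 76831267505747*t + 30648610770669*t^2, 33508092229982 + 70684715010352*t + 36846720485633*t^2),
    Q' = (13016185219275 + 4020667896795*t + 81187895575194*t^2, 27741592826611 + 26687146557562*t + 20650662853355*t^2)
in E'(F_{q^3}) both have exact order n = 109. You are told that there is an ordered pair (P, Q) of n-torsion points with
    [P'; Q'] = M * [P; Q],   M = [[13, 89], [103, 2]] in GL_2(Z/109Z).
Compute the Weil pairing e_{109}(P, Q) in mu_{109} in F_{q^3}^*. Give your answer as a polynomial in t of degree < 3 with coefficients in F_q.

Under M = [[13,89],[103,2]] in GL_2(Z/109), e_{109}(P',Q') = e_{109}(P,Q)^(13*2-89*103 mod 109).
Hence e(P,Q) = e(P',Q')^{80} where 80 = 15^{-1} mod 109.
n = 109 = (1101101)_2 (7 bits, wt 5); accumulate f_{109,P'}(Q'+S)/f_{109,P'}(S) along the 6-step ladder.
The quotient is 33156959705959 + 60635069973325*t + 28908949969997*t^2.
e_{109}(P,Q) = (33156959705959 + 60635069973325*t + 28908949969997*t^2)^{80} = 43785190310752 + 7338022204693*t + 82150660230747*t^2.

43785190310752 + 7338022204693*t + 82150660230747*t^2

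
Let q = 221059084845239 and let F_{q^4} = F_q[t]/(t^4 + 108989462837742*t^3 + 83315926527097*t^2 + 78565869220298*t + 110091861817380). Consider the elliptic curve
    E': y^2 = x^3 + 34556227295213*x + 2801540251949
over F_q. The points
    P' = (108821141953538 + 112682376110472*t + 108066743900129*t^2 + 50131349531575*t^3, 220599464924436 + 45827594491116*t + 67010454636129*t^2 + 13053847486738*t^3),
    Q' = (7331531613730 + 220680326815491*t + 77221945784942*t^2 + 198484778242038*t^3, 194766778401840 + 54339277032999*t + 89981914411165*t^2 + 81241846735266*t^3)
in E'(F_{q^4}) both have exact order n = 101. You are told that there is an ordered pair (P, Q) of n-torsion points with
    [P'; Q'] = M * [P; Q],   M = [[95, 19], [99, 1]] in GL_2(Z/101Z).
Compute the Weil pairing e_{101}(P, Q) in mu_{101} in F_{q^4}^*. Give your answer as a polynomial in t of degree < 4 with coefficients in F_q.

27508142425571 + 148955127025223*t + 180577762096439*t^2 + 108810254610377*t^3

Under M = [[95,19],[99,1]] in GL_2(Z/101), e_{101}(P',Q') = e_{101}(P,Q)^(95*1-19*99 mod 101).
95*1 - 19*99 = -1786; reduced mod 101: det = 32, inverse 60.
n = 101 = (1100101)_2 (7 bits, wt 4); accumulate f_{101,P'}(Q'+S)/f_{101,P'}(S) along the 6-step ladder.
The quotient is 135394823844310 + 148231676926641*t + 121874077426588*t^2 + 126388000505866*t^3.
Finally e_{101}(P,Q) = 27508142425571 + 148955127025223*t + 180577762096439*t^2 + 108810254610377*t^3.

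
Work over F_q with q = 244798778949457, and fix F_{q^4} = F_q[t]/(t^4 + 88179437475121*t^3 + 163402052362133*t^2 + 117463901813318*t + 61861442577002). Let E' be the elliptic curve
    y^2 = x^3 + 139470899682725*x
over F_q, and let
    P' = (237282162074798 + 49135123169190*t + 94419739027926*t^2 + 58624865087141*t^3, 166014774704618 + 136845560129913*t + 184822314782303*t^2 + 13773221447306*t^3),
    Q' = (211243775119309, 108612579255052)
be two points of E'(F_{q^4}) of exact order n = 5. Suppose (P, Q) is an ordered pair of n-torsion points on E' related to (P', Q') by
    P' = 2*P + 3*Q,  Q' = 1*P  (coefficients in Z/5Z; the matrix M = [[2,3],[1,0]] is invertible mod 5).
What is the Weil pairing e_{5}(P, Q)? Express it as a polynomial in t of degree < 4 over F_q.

86391301525925 + 77811222729796*t + 207796523047636*t^2 + 236305066476890*t^3

Alternating bilinearity on E[5] (values in mu_{5} in F_{244798778949457^4}) gives e(P',Q') = e(P,Q)^det(M).
Inverting 2 mod 5: 3. Thus e_{5}(P,Q) = e(P',Q')^{3}.
Build f_{5,P'} and f_{5,Q'} via the 3-bit ladder of 5=101_2; evaluate at shifted divisors; quotient in F_{244798778949457^4}.
f_P(D_Q)/f_Q(D_P) = 128717139411827 + 243637042846581*t + 106992351194102*t^2 + 177861170592538*t^3.
e_{5}(P,Q) = (128717139411827 + 243637042846581*t + 106992351194102*t^2 + 177861170592538*t^3)^{3} = 86391301525925 + 77811222729796*t + 207796523047636*t^2 + 236305066476890*t^3.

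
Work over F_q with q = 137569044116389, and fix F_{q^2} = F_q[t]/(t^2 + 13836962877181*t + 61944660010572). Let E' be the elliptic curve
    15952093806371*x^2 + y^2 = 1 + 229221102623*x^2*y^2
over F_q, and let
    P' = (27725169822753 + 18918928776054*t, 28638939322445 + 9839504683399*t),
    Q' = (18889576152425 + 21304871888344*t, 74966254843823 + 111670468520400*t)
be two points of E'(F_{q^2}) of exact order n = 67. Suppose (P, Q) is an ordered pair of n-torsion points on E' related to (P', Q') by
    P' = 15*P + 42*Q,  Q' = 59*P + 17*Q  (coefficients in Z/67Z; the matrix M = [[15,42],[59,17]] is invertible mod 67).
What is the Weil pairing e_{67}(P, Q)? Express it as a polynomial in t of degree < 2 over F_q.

42227915671980 + 103259176131407*t

Under M = [[15,42],[59,17]] in GL_2(Z/67), e_{67}(P',Q') = e_{67}(P,Q)^(15*17-42*59 mod 67).
det(M) mod 67 = 55; its inverse in (Z/67)^* is 39 (check: 55*39 mod 67 = 1).
Edwards->Montgomery: u=(1+y)/(1-y), v=u/x -> 91910763797272v^2=u^3+46462337555405u^2+u; then x_W=3930718175937u+48553233856962: y^2=x^3+129226536407654*x+113187917243561.
Double-and-add over 1000011: 7-1 doublings, 3-1 additions; each step l_{T,T}/v_{2T} or l_{T,P'}/v at Q'+S for random S.
The quotient is 31002839729822 + 93421301054532*t.
Raise to 39: e(P,Q) = 42227915671980 + 103259176131407*t in mu_{67}.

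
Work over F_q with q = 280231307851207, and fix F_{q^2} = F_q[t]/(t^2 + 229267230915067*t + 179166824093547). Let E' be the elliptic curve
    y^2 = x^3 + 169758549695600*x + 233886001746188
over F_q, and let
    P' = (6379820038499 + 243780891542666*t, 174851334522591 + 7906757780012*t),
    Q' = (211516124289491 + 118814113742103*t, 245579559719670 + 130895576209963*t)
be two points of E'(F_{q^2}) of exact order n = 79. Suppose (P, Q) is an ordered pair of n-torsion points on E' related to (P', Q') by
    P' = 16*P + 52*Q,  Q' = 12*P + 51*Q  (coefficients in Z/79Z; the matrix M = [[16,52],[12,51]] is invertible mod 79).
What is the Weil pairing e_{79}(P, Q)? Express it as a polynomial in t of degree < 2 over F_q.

271484950688976 + 254492714672154*t

The 79-Weil pairing on E[79] over F_{280231307851207} is alternating-bilinear: e_{79}(P',Q') = e_{79}(P,Q)^det(M).
16*51 - 52*12 = 192; reduced mod 79: det = 34, inverse 7.
Run Miller on y^2=x^3+169758549695600*x+233886001746188 over F_{280231307851207}: ladder 1001111 (7 bits); e = f_P(D_Q)/f_Q(D_P).
The quotient is 849958544418 + 277135261413230*t.
(849958544418 + 277135261413230*t)^{7} mod (280231307851207,f) = 271484950688976 + 254492714672154*t.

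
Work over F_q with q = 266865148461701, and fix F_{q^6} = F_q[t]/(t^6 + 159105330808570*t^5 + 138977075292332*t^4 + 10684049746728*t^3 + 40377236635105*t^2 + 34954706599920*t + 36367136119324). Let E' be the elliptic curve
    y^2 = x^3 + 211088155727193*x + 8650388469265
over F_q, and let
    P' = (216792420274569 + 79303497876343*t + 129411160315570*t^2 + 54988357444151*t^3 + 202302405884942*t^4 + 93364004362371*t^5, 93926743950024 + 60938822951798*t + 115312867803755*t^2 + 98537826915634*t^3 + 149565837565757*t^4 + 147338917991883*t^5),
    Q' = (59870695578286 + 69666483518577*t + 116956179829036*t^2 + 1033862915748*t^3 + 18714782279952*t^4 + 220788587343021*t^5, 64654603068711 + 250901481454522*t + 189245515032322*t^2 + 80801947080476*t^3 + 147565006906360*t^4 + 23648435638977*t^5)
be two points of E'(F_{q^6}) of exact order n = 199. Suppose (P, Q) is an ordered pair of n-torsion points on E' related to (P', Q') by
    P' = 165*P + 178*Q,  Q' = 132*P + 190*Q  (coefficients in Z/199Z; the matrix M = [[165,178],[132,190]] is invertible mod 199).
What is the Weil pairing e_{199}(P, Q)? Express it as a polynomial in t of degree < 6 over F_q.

Alternating bilinearity on E[199] (values in mu_{199} in F_{266865148461701^6}) gives e(P',Q') = e(P,Q)^det(M).
det M = 165*190 - 178*132 = 7854 = 93 (mod 199); 93^{-1} = 107 (mod 199).
8-bit Miller (11000111) on E'/F_{266865148461701} with a'=211088155727193, b'=8650388469265: accumulate tangent/chord ratios at Q'+S and P'+S'.
The quotient is 142722299594006 + 222275979991586*t + 27893623995050*t^2 + 27785623729961*t^3 + 101503208793245*t^4 + 92358070067767*t^5.
Raise to 107: e(P,Q) = 38727036039006 + 25576079664504*t + 99023884967046*t^2 + 231950448203609*t^3 + 113075252879505*t^4 + 91854043657633*t^5 in mu_{199}.

38727036039006 + 25576079664504*t + 99023884967046*t^2 + 231950448203609*t^3 + 113075252879505*t^4 + 91854043657633*t^5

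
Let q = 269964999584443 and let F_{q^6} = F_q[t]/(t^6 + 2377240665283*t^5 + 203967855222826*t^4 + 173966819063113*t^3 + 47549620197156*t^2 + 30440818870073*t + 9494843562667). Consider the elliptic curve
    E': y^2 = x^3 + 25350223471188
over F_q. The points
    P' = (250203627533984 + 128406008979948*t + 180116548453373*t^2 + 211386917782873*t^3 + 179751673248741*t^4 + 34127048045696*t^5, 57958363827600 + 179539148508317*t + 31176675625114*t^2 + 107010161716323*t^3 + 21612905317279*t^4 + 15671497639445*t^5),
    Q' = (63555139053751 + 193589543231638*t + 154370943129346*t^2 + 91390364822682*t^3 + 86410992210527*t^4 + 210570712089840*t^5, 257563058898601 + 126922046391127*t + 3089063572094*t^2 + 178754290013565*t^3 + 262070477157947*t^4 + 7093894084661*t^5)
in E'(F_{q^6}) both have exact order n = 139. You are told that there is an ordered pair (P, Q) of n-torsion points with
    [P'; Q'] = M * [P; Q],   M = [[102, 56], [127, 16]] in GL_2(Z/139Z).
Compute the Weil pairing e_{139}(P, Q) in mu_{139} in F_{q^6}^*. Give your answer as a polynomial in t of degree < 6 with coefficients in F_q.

192905061211500 + 83991966433222*t + 100554848282266*t^2 + 38838581789787*t^3 + 118885891103345*t^4 + 439164167881*t^5

Under M = [[102,56],[127,16]] in GL_2(Z/139), e_{139}(P',Q') = e_{139}(P,Q)^(102*16-56*127 mod 139).
Hence e(P,Q) = e(P',Q')^{106} where 106 = 80^{-1} mod 139.
n = 139 = (10001011)_2 (8 bits, wt 4); accumulate f_{139,P'}(Q'+S)/f_{139,P'}(S) along the 7-step ladder.
Result: e(P',Q') = 13162221443124 + 164124382574160*t + 10219409258579*t^2 + 36860421481284*t^3 + 67652432743310*t^4 + 129228994334855*t^5.
Thus e_{139}(P,Q) = 192905061211500 + 83991966433222*t + 100554848282266*t^2 + 38838581789787*t^3 + 118885891103345*t^4 + 439164167881*t^5.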